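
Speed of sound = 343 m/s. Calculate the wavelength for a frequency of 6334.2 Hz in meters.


Given values:
  c = 343 m/s, f = 6334.2 Hz
Formula: lambda = c / f
lambda = 343 / 6334.2
lambda = 0.0542

0.0542 m


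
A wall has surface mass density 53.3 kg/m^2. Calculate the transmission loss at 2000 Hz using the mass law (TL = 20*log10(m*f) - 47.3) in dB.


Given values:
  m = 53.3 kg/m^2, f = 2000 Hz
Formula: TL = 20 * log10(m * f) - 47.3
Compute m * f = 53.3 * 2000 = 106600.0
Compute log10(106600.0) = 5.027757
Compute 20 * 5.027757 = 100.5551
TL = 100.5551 - 47.3 = 53.26

53.26 dB


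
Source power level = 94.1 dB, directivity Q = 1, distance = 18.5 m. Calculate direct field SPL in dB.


Given values:
  Lw = 94.1 dB, Q = 1, r = 18.5 m
Formula: SPL = Lw + 10 * log10(Q / (4 * pi * r^2))
Compute 4 * pi * r^2 = 4 * pi * 18.5^2 = 4300.8403
Compute Q / denom = 1 / 4300.8403 = 0.00023251
Compute 10 * log10(0.00023251) = -36.3356
SPL = 94.1 + (-36.3356) = 57.76

57.76 dB


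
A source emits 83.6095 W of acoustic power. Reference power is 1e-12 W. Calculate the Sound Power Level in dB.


Given values:
  W = 83.6095 W
  W_ref = 1e-12 W
Formula: SWL = 10 * log10(W / W_ref)
Compute ratio: W / W_ref = 83609500000000
Compute log10: log10(83609500000000) = 13.922256
Multiply: SWL = 10 * 13.922256 = 139.22

139.22 dB


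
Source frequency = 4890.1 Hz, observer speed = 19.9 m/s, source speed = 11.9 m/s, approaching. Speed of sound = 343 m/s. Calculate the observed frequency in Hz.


Given values:
  f_s = 4890.1 Hz, v_o = 19.9 m/s, v_s = 11.9 m/s
  Direction: approaching
Formula: f_o = f_s * (c + v_o) / (c - v_s)
Numerator: c + v_o = 343 + 19.9 = 362.9
Denominator: c - v_s = 343 - 11.9 = 331.1
f_o = 4890.1 * 362.9 / 331.1 = 5359.76

5359.76 Hz


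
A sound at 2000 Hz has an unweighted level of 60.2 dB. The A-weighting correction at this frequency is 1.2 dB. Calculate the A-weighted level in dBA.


Given values:
  SPL = 60.2 dB
  A-weighting at 2000 Hz = 1.2 dB
Formula: L_A = SPL + A_weight
L_A = 60.2 + (1.2)
L_A = 61.4

61.4 dBA


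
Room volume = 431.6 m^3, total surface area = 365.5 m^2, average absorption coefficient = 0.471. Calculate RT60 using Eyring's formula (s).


Given values:
  V = 431.6 m^3, S = 365.5 m^2, alpha = 0.471
Formula: RT60 = 0.161 * V / (-S * ln(1 - alpha))
Compute ln(1 - 0.471) = ln(0.529) = -0.636767
Denominator: -365.5 * -0.636767 = 232.7383
Numerator: 0.161 * 431.6 = 69.4876
RT60 = 69.4876 / 232.7383 = 0.299

0.299 s


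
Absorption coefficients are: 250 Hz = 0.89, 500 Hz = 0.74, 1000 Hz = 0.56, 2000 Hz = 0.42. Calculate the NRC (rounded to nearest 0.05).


Given values:
  a_250 = 0.89, a_500 = 0.74
  a_1000 = 0.56, a_2000 = 0.42
Formula: NRC = (a250 + a500 + a1000 + a2000) / 4
Sum = 0.89 + 0.74 + 0.56 + 0.42 = 2.61
NRC = 2.61 / 4 = 0.6525
Rounded to nearest 0.05: 0.65

0.65


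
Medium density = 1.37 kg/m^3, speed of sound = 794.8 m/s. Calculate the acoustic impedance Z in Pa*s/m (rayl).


Given values:
  rho = 1.37 kg/m^3
  c = 794.8 m/s
Formula: Z = rho * c
Z = 1.37 * 794.8
Z = 1088.88

1088.88 rayl


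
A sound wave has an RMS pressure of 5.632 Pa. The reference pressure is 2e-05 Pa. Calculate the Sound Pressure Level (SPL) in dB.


Given values:
  p = 5.632 Pa
  p_ref = 2e-05 Pa
Formula: SPL = 20 * log10(p / p_ref)
Compute ratio: p / p_ref = 5.632 / 2e-05 = 281600
Compute log10: log10(281600) = 5.449633
Multiply: SPL = 20 * 5.449633 = 108.99

108.99 dB


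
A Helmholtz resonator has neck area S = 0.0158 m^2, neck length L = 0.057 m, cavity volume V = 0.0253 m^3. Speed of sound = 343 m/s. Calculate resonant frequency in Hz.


Given values:
  S = 0.0158 m^2, L = 0.057 m, V = 0.0253 m^3, c = 343 m/s
Formula: f = (c / (2*pi)) * sqrt(S / (V * L))
Compute V * L = 0.0253 * 0.057 = 0.0014421
Compute S / (V * L) = 0.0158 / 0.0014421 = 10.9562
Compute sqrt(10.9562) = 3.310015
Compute c / (2*pi) = 343 / 6.283185 = 54.590148
f = 54.590148 * 3.310015 = 180.69

180.69 Hz


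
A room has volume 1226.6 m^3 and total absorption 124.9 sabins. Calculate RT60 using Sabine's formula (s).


Given values:
  V = 1226.6 m^3
  A = 124.9 sabins
Formula: RT60 = 0.161 * V / A
Numerator: 0.161 * 1226.6 = 197.4826
RT60 = 197.4826 / 124.9 = 1.581

1.581 s


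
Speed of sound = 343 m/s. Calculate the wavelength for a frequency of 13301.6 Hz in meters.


Given values:
  c = 343 m/s, f = 13301.6 Hz
Formula: lambda = c / f
lambda = 343 / 13301.6
lambda = 0.0258

0.0258 m


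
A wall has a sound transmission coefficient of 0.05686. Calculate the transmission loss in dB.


Given values:
  tau = 0.05686
Formula: TL = 10 * log10(1 / tau)
Compute 1 / tau = 1 / 0.05686 = 17.5871
Compute log10(17.5871) = 1.245194
TL = 10 * 1.245194 = 12.45

12.45 dB


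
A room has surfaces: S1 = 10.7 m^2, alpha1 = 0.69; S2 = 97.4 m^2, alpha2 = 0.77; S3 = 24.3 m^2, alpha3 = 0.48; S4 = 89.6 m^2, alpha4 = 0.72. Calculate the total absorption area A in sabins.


Given surfaces:
  Surface 1: 10.7 * 0.69 = 7.383
  Surface 2: 97.4 * 0.77 = 74.998
  Surface 3: 24.3 * 0.48 = 11.664
  Surface 4: 89.6 * 0.72 = 64.512
Formula: A = sum(Si * alpha_i)
A = 7.383 + 74.998 + 11.664 + 64.512
A = 158.56

158.56 sabins


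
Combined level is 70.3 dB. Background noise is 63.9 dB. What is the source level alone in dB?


Given values:
  L_total = 70.3 dB, L_bg = 63.9 dB
Formula: L_source = 10 * log10(10^(L_total/10) - 10^(L_bg/10))
Convert to linear:
  10^(70.3/10) = 10715193.0524
  10^(63.9/10) = 2454708.9157
Difference: 10715193.0524 - 2454708.9157 = 8260484.1367
L_source = 10 * log10(8260484.1367) = 69.17

69.17 dB


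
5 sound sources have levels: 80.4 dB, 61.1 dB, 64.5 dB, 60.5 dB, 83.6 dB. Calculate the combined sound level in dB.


Formula: L_total = 10 * log10( sum(10^(Li/10)) )
  Source 1: 10^(80.4/10) = 109647819.6143
  Source 2: 10^(61.1/10) = 1288249.5517
  Source 3: 10^(64.5/10) = 2818382.9313
  Source 4: 10^(60.5/10) = 1122018.4543
  Source 5: 10^(83.6/10) = 229086765.2768
Sum of linear values = 343963235.8284
L_total = 10 * log10(343963235.8284) = 85.37

85.37 dB


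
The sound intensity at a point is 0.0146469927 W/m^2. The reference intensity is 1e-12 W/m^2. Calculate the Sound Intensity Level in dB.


Given values:
  I = 0.0146469927 W/m^2
  I_ref = 1e-12 W/m^2
Formula: SIL = 10 * log10(I / I_ref)
Compute ratio: I / I_ref = 14646992700
Compute log10: log10(14646992700) = 10.165748
Multiply: SIL = 10 * 10.165748 = 101.66

101.66 dB


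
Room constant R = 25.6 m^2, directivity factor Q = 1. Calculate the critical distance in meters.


Given values:
  R = 25.6 m^2, Q = 1
Formula: d_c = 0.141 * sqrt(Q * R)
Compute Q * R = 1 * 25.6 = 25.6
Compute sqrt(25.6) = 5.0596
d_c = 0.141 * 5.0596 = 0.713

0.713 m


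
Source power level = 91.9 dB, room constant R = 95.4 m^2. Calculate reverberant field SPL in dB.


Given values:
  Lw = 91.9 dB, R = 95.4 m^2
Formula: SPL = Lw + 10 * log10(4 / R)
Compute 4 / R = 4 / 95.4 = 0.041929
Compute 10 * log10(0.041929) = -13.7749
SPL = 91.9 + (-13.7749) = 78.13

78.13 dB


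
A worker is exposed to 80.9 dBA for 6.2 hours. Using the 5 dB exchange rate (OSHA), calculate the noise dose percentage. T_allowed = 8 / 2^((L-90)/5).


Given values:
  L = 80.9 dBA, T = 6.2 hours
Formula: T_allowed = 8 / 2^((L - 90) / 5)
Compute exponent: (80.9 - 90) / 5 = -1.82
Compute 2^(-1.82) = 0.283221
T_allowed = 8 / 0.283221 = 28.246493 hours
Dose = (T / T_allowed) * 100
Dose = (6.2 / 28.246493) * 100 = 21.95

21.95 %


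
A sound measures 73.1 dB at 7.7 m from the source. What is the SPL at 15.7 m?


Given values:
  SPL1 = 73.1 dB, r1 = 7.7 m, r2 = 15.7 m
Formula: SPL2 = SPL1 - 20 * log10(r2 / r1)
Compute ratio: r2 / r1 = 15.7 / 7.7 = 2.039
Compute log10: log10(2.039) = 0.309417
Compute drop: 20 * 0.309417 = 6.1883
SPL2 = 73.1 - 6.1883 = 66.91

66.91 dB


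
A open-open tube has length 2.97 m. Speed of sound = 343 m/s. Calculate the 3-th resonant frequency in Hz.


Given values:
  Tube type: open-open, L = 2.97 m, c = 343 m/s, n = 3
Formula: f_n = n * c / (2 * L)
Compute 2 * L = 2 * 2.97 = 5.94
f = 3 * 343 / 5.94
f = 173.23

173.23 Hz


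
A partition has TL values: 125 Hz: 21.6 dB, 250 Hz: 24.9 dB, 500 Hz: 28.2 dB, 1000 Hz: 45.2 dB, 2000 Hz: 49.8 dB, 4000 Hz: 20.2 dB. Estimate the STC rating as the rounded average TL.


Given TL values at each frequency:
  125 Hz: 21.6 dB
  250 Hz: 24.9 dB
  500 Hz: 28.2 dB
  1000 Hz: 45.2 dB
  2000 Hz: 49.8 dB
  4000 Hz: 20.2 dB
Formula: STC ~ round(average of TL values)
Sum = 21.6 + 24.9 + 28.2 + 45.2 + 49.8 + 20.2 = 189.9
Average = 189.9 / 6 = 31.65
Rounded: 32

32


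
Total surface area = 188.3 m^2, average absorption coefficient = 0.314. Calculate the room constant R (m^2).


Given values:
  S = 188.3 m^2, alpha = 0.314
Formula: R = S * alpha / (1 - alpha)
Numerator: 188.3 * 0.314 = 59.1262
Denominator: 1 - 0.314 = 0.686
R = 59.1262 / 0.686 = 86.19

86.19 m^2


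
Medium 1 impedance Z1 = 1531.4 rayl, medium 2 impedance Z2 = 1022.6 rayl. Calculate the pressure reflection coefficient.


Given values:
  Z1 = 1531.4 rayl, Z2 = 1022.6 rayl
Formula: R = (Z2 - Z1) / (Z2 + Z1)
Numerator: Z2 - Z1 = 1022.6 - 1531.4 = -508.8
Denominator: Z2 + Z1 = 1022.6 + 1531.4 = 2554.0
R = -508.8 / 2554.0 = -0.1992

-0.1992


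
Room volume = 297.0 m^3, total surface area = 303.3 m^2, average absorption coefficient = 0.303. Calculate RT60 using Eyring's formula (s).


Given values:
  V = 297.0 m^3, S = 303.3 m^2, alpha = 0.303
Formula: RT60 = 0.161 * V / (-S * ln(1 - alpha))
Compute ln(1 - 0.303) = ln(0.697) = -0.36097
Denominator: -303.3 * -0.36097 = 109.4822
Numerator: 0.161 * 297.0 = 47.817
RT60 = 47.817 / 109.4822 = 0.437

0.437 s


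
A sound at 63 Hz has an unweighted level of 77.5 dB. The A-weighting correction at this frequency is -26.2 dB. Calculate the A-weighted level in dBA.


Given values:
  SPL = 77.5 dB
  A-weighting at 63 Hz = -26.2 dB
Formula: L_A = SPL + A_weight
L_A = 77.5 + (-26.2)
L_A = 51.3

51.3 dBA


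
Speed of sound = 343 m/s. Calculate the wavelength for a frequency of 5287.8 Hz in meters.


Given values:
  c = 343 m/s, f = 5287.8 Hz
Formula: lambda = c / f
lambda = 343 / 5287.8
lambda = 0.0649

0.0649 m


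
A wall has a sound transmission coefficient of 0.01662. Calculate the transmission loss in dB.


Given values:
  tau = 0.01662
Formula: TL = 10 * log10(1 / tau)
Compute 1 / tau = 1 / 0.01662 = 60.1685
Compute log10(60.1685) = 1.779369
TL = 10 * 1.779369 = 17.79

17.79 dB


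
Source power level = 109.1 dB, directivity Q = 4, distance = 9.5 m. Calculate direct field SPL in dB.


Given values:
  Lw = 109.1 dB, Q = 4, r = 9.5 m
Formula: SPL = Lw + 10 * log10(Q / (4 * pi * r^2))
Compute 4 * pi * r^2 = 4 * pi * 9.5^2 = 1134.1149
Compute Q / denom = 4 / 1134.1149 = 0.00352698
Compute 10 * log10(0.00352698) = -24.526
SPL = 109.1 + (-24.526) = 84.57

84.57 dB


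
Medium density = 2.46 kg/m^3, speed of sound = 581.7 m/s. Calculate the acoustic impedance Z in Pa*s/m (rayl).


Given values:
  rho = 2.46 kg/m^3
  c = 581.7 m/s
Formula: Z = rho * c
Z = 2.46 * 581.7
Z = 1430.98

1430.98 rayl


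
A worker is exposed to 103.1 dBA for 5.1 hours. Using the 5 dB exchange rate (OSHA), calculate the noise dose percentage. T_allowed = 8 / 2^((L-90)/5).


Given values:
  L = 103.1 dBA, T = 5.1 hours
Formula: T_allowed = 8 / 2^((L - 90) / 5)
Compute exponent: (103.1 - 90) / 5 = 2.62
Compute 2^(2.62) = 6.147501
T_allowed = 8 / 6.147501 = 1.301342 hours
Dose = (T / T_allowed) * 100
Dose = (5.1 / 1.301342) * 100 = 391.9

391.9 %


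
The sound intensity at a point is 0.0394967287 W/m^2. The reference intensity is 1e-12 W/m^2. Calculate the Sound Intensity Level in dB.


Given values:
  I = 0.0394967287 W/m^2
  I_ref = 1e-12 W/m^2
Formula: SIL = 10 * log10(I / I_ref)
Compute ratio: I / I_ref = 39496728700
Compute log10: log10(39496728700) = 10.596561
Multiply: SIL = 10 * 10.596561 = 105.97

105.97 dB


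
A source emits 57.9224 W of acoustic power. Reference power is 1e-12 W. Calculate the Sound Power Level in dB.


Given values:
  W = 57.9224 W
  W_ref = 1e-12 W
Formula: SWL = 10 * log10(W / W_ref)
Compute ratio: W / W_ref = 57922400000000
Compute log10: log10(57922400000000) = 13.762847
Multiply: SWL = 10 * 13.762847 = 137.63

137.63 dB


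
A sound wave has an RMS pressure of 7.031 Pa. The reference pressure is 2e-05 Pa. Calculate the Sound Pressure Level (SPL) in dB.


Given values:
  p = 7.031 Pa
  p_ref = 2e-05 Pa
Formula: SPL = 20 * log10(p / p_ref)
Compute ratio: p / p_ref = 7.031 / 2e-05 = 351550
Compute log10: log10(351550) = 5.545987
Multiply: SPL = 20 * 5.545987 = 110.92

110.92 dB


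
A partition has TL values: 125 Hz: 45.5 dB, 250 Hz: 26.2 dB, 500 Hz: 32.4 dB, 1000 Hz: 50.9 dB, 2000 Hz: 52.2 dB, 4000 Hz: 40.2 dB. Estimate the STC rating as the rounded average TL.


Given TL values at each frequency:
  125 Hz: 45.5 dB
  250 Hz: 26.2 dB
  500 Hz: 32.4 dB
  1000 Hz: 50.9 dB
  2000 Hz: 52.2 dB
  4000 Hz: 40.2 dB
Formula: STC ~ round(average of TL values)
Sum = 45.5 + 26.2 + 32.4 + 50.9 + 52.2 + 40.2 = 247.4
Average = 247.4 / 6 = 41.23
Rounded: 41

41


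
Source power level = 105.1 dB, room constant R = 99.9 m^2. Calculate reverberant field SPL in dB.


Given values:
  Lw = 105.1 dB, R = 99.9 m^2
Formula: SPL = Lw + 10 * log10(4 / R)
Compute 4 / R = 4 / 99.9 = 0.04004
Compute 10 * log10(0.04004) = -13.9751
SPL = 105.1 + (-13.9751) = 91.12

91.12 dB


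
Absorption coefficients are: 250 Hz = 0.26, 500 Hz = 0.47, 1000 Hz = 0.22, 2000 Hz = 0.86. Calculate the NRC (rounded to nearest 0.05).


Given values:
  a_250 = 0.26, a_500 = 0.47
  a_1000 = 0.22, a_2000 = 0.86
Formula: NRC = (a250 + a500 + a1000 + a2000) / 4
Sum = 0.26 + 0.47 + 0.22 + 0.86 = 1.81
NRC = 1.81 / 4 = 0.4525
Rounded to nearest 0.05: 0.45

0.45


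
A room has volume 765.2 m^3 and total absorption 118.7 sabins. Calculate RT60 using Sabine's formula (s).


Given values:
  V = 765.2 m^3
  A = 118.7 sabins
Formula: RT60 = 0.161 * V / A
Numerator: 0.161 * 765.2 = 123.1972
RT60 = 123.1972 / 118.7 = 1.038

1.038 s


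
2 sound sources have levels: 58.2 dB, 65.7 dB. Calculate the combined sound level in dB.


Formula: L_total = 10 * log10( sum(10^(Li/10)) )
  Source 1: 10^(58.2/10) = 660693.448
  Source 2: 10^(65.7/10) = 3715352.291
Sum of linear values = 4376045.739
L_total = 10 * log10(4376045.739) = 66.41

66.41 dB


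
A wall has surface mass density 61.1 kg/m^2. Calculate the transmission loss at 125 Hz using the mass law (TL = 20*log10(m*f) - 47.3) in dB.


Given values:
  m = 61.1 kg/m^2, f = 125 Hz
Formula: TL = 20 * log10(m * f) - 47.3
Compute m * f = 61.1 * 125 = 7637.5
Compute log10(7637.5) = 3.882951
Compute 20 * 3.882951 = 77.659
TL = 77.659 - 47.3 = 30.36

30.36 dB


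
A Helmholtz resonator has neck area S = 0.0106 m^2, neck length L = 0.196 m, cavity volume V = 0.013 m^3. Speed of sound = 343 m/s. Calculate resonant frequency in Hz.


Given values:
  S = 0.0106 m^2, L = 0.196 m, V = 0.013 m^3, c = 343 m/s
Formula: f = (c / (2*pi)) * sqrt(S / (V * L))
Compute V * L = 0.013 * 0.196 = 0.002548
Compute S / (V * L) = 0.0106 / 0.002548 = 4.1601
Compute sqrt(4.1601) = 2.039632
Compute c / (2*pi) = 343 / 6.283185 = 54.590148
f = 54.590148 * 2.039632 = 111.34

111.34 Hz


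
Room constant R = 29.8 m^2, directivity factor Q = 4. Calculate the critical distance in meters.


Given values:
  R = 29.8 m^2, Q = 4
Formula: d_c = 0.141 * sqrt(Q * R)
Compute Q * R = 4 * 29.8 = 119.2
Compute sqrt(119.2) = 10.9179
d_c = 0.141 * 10.9179 = 1.539

1.539 m


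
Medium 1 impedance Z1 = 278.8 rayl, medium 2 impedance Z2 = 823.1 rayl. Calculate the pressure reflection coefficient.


Given values:
  Z1 = 278.8 rayl, Z2 = 823.1 rayl
Formula: R = (Z2 - Z1) / (Z2 + Z1)
Numerator: Z2 - Z1 = 823.1 - 278.8 = 544.3
Denominator: Z2 + Z1 = 823.1 + 278.8 = 1101.9
R = 544.3 / 1101.9 = 0.494

0.494


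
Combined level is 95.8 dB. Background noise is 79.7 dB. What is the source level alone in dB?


Given values:
  L_total = 95.8 dB, L_bg = 79.7 dB
Formula: L_source = 10 * log10(10^(L_total/10) - 10^(L_bg/10))
Convert to linear:
  10^(95.8/10) = 3801893963.2056
  10^(79.7/10) = 93325430.0797
Difference: 3801893963.2056 - 93325430.0797 = 3708568533.1259
L_source = 10 * log10(3708568533.1259) = 95.69

95.69 dB


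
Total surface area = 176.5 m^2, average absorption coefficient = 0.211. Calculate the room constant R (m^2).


Given values:
  S = 176.5 m^2, alpha = 0.211
Formula: R = S * alpha / (1 - alpha)
Numerator: 176.5 * 0.211 = 37.2415
Denominator: 1 - 0.211 = 0.789
R = 37.2415 / 0.789 = 47.2

47.2 m^2


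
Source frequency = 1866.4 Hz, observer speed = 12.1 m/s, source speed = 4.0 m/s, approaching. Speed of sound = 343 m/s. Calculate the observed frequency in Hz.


Given values:
  f_s = 1866.4 Hz, v_o = 12.1 m/s, v_s = 4.0 m/s
  Direction: approaching
Formula: f_o = f_s * (c + v_o) / (c - v_s)
Numerator: c + v_o = 343 + 12.1 = 355.1
Denominator: c - v_s = 343 - 4.0 = 339.0
f_o = 1866.4 * 355.1 / 339.0 = 1955.04

1955.04 Hz


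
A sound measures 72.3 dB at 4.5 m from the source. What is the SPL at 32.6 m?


Given values:
  SPL1 = 72.3 dB, r1 = 4.5 m, r2 = 32.6 m
Formula: SPL2 = SPL1 - 20 * log10(r2 / r1)
Compute ratio: r2 / r1 = 32.6 / 4.5 = 7.2444
Compute log10: log10(7.2444) = 0.860002
Compute drop: 20 * 0.860002 = 17.2
SPL2 = 72.3 - 17.2 = 55.1

55.1 dB


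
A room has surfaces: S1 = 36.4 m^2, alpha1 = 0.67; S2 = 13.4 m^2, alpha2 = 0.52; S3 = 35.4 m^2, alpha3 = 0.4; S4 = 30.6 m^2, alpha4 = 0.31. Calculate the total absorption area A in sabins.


Given surfaces:
  Surface 1: 36.4 * 0.67 = 24.388
  Surface 2: 13.4 * 0.52 = 6.968
  Surface 3: 35.4 * 0.4 = 14.16
  Surface 4: 30.6 * 0.31 = 9.486
Formula: A = sum(Si * alpha_i)
A = 24.388 + 6.968 + 14.16 + 9.486
A = 55.0

55.0 sabins


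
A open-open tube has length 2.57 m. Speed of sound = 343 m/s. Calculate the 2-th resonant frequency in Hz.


Given values:
  Tube type: open-open, L = 2.57 m, c = 343 m/s, n = 2
Formula: f_n = n * c / (2 * L)
Compute 2 * L = 2 * 2.57 = 5.14
f = 2 * 343 / 5.14
f = 133.46

133.46 Hz


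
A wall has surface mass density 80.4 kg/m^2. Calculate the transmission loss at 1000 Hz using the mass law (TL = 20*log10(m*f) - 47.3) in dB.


Given values:
  m = 80.4 kg/m^2, f = 1000 Hz
Formula: TL = 20 * log10(m * f) - 47.3
Compute m * f = 80.4 * 1000 = 80400.0
Compute log10(80400.0) = 4.905256
Compute 20 * 4.905256 = 98.1051
TL = 98.1051 - 47.3 = 50.81

50.81 dB


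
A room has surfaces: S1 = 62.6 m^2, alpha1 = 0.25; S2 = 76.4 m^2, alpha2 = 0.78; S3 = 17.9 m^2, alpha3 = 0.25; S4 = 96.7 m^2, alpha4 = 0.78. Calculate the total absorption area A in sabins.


Given surfaces:
  Surface 1: 62.6 * 0.25 = 15.65
  Surface 2: 76.4 * 0.78 = 59.592
  Surface 3: 17.9 * 0.25 = 4.475
  Surface 4: 96.7 * 0.78 = 75.426
Formula: A = sum(Si * alpha_i)
A = 15.65 + 59.592 + 4.475 + 75.426
A = 155.14

155.14 sabins


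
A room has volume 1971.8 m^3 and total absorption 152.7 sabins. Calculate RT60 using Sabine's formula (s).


Given values:
  V = 1971.8 m^3
  A = 152.7 sabins
Formula: RT60 = 0.161 * V / A
Numerator: 0.161 * 1971.8 = 317.4598
RT60 = 317.4598 / 152.7 = 2.079

2.079 s


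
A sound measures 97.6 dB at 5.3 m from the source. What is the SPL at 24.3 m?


Given values:
  SPL1 = 97.6 dB, r1 = 5.3 m, r2 = 24.3 m
Formula: SPL2 = SPL1 - 20 * log10(r2 / r1)
Compute ratio: r2 / r1 = 24.3 / 5.3 = 4.5849
Compute log10: log10(4.5849) = 0.66133
Compute drop: 20 * 0.66133 = 13.2266
SPL2 = 97.6 - 13.2266 = 84.37

84.37 dB


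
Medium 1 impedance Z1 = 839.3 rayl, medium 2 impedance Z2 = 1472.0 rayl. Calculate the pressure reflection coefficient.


Given values:
  Z1 = 839.3 rayl, Z2 = 1472.0 rayl
Formula: R = (Z2 - Z1) / (Z2 + Z1)
Numerator: Z2 - Z1 = 1472.0 - 839.3 = 632.7
Denominator: Z2 + Z1 = 1472.0 + 839.3 = 2311.3
R = 632.7 / 2311.3 = 0.2737

0.2737


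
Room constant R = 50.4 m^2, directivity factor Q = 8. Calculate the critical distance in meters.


Given values:
  R = 50.4 m^2, Q = 8
Formula: d_c = 0.141 * sqrt(Q * R)
Compute Q * R = 8 * 50.4 = 403.2
Compute sqrt(403.2) = 20.0798
d_c = 0.141 * 20.0798 = 2.831

2.831 m


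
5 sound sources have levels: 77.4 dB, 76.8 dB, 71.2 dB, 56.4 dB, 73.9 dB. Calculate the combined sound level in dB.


Formula: L_total = 10 * log10( sum(10^(Li/10)) )
  Source 1: 10^(77.4/10) = 54954087.3858
  Source 2: 10^(76.8/10) = 47863009.2323
  Source 3: 10^(71.2/10) = 13182567.3856
  Source 4: 10^(56.4/10) = 436515.8322
  Source 5: 10^(73.9/10) = 24547089.1569
Sum of linear values = 140983268.9928
L_total = 10 * log10(140983268.9928) = 81.49

81.49 dB


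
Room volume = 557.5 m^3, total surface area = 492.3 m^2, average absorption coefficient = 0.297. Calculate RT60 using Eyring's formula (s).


Given values:
  V = 557.5 m^3, S = 492.3 m^2, alpha = 0.297
Formula: RT60 = 0.161 * V / (-S * ln(1 - alpha))
Compute ln(1 - 0.297) = ln(0.703) = -0.352398
Denominator: -492.3 * -0.352398 = 173.4855
Numerator: 0.161 * 557.5 = 89.7575
RT60 = 89.7575 / 173.4855 = 0.517

0.517 s


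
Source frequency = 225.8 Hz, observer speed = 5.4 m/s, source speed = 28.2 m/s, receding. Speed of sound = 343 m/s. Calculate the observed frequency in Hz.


Given values:
  f_s = 225.8 Hz, v_o = 5.4 m/s, v_s = 28.2 m/s
  Direction: receding
Formula: f_o = f_s * (c - v_o) / (c + v_s)
Numerator: c - v_o = 343 - 5.4 = 337.6
Denominator: c + v_s = 343 + 28.2 = 371.2
f_o = 225.8 * 337.6 / 371.2 = 205.36

205.36 Hz


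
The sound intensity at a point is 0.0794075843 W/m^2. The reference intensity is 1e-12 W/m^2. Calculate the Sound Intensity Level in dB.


Given values:
  I = 0.0794075843 W/m^2
  I_ref = 1e-12 W/m^2
Formula: SIL = 10 * log10(I / I_ref)
Compute ratio: I / I_ref = 79407584300
Compute log10: log10(79407584300) = 10.899862
Multiply: SIL = 10 * 10.899862 = 109.0

109.0 dB


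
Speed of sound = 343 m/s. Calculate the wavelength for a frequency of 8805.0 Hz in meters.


Given values:
  c = 343 m/s, f = 8805.0 Hz
Formula: lambda = c / f
lambda = 343 / 8805.0
lambda = 0.039

0.039 m


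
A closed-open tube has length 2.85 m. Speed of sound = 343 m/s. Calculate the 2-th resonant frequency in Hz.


Given values:
  Tube type: closed-open, L = 2.85 m, c = 343 m/s, n = 2
Formula: f_n = (2n - 1) * c / (4 * L)
Compute 2n - 1 = 2*2 - 1 = 3
Compute 4 * L = 4 * 2.85 = 11.4
f = 3 * 343 / 11.4
f = 90.26

90.26 Hz


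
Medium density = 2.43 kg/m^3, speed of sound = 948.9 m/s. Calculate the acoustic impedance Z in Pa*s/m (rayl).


Given values:
  rho = 2.43 kg/m^3
  c = 948.9 m/s
Formula: Z = rho * c
Z = 2.43 * 948.9
Z = 2305.83

2305.83 rayl


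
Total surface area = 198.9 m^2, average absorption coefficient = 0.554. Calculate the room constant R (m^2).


Given values:
  S = 198.9 m^2, alpha = 0.554
Formula: R = S * alpha / (1 - alpha)
Numerator: 198.9 * 0.554 = 110.1906
Denominator: 1 - 0.554 = 0.446
R = 110.1906 / 0.446 = 247.06

247.06 m^2


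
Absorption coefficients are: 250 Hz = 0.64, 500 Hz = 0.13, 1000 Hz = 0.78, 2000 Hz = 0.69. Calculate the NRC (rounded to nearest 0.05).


Given values:
  a_250 = 0.64, a_500 = 0.13
  a_1000 = 0.78, a_2000 = 0.69
Formula: NRC = (a250 + a500 + a1000 + a2000) / 4
Sum = 0.64 + 0.13 + 0.78 + 0.69 = 2.24
NRC = 2.24 / 4 = 0.56
Rounded to nearest 0.05: 0.55

0.55


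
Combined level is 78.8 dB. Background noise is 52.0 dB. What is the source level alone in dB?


Given values:
  L_total = 78.8 dB, L_bg = 52.0 dB
Formula: L_source = 10 * log10(10^(L_total/10) - 10^(L_bg/10))
Convert to linear:
  10^(78.8/10) = 75857757.5029
  10^(52.0/10) = 158489.3192
Difference: 75857757.5029 - 158489.3192 = 75699268.1837
L_source = 10 * log10(75699268.1837) = 78.79

78.79 dB


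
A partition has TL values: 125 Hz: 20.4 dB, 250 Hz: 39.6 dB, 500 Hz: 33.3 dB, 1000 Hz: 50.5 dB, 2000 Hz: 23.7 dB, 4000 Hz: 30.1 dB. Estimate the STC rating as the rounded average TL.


Given TL values at each frequency:
  125 Hz: 20.4 dB
  250 Hz: 39.6 dB
  500 Hz: 33.3 dB
  1000 Hz: 50.5 dB
  2000 Hz: 23.7 dB
  4000 Hz: 30.1 dB
Formula: STC ~ round(average of TL values)
Sum = 20.4 + 39.6 + 33.3 + 50.5 + 23.7 + 30.1 = 197.6
Average = 197.6 / 6 = 32.93
Rounded: 33

33


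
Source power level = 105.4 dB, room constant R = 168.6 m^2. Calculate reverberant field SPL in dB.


Given values:
  Lw = 105.4 dB, R = 168.6 m^2
Formula: SPL = Lw + 10 * log10(4 / R)
Compute 4 / R = 4 / 168.6 = 0.023725
Compute 10 * log10(0.023725) = -16.2479
SPL = 105.4 + (-16.2479) = 89.15

89.15 dB


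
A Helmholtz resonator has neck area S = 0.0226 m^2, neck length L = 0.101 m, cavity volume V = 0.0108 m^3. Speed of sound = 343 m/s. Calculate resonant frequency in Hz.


Given values:
  S = 0.0226 m^2, L = 0.101 m, V = 0.0108 m^3, c = 343 m/s
Formula: f = (c / (2*pi)) * sqrt(S / (V * L))
Compute V * L = 0.0108 * 0.101 = 0.0010908
Compute S / (V * L) = 0.0226 / 0.0010908 = 20.7187
Compute sqrt(20.7187) = 4.55178
Compute c / (2*pi) = 343 / 6.283185 = 54.590148
f = 54.590148 * 4.55178 = 248.48

248.48 Hz


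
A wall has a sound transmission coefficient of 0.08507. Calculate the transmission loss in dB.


Given values:
  tau = 0.08507
Formula: TL = 10 * log10(1 / tau)
Compute 1 / tau = 1 / 0.08507 = 11.755
Compute log10(11.755) = 1.070223
TL = 10 * 1.070223 = 10.7

10.7 dB


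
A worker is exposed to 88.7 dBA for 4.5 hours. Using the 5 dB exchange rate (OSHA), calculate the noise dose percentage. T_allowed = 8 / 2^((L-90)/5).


Given values:
  L = 88.7 dBA, T = 4.5 hours
Formula: T_allowed = 8 / 2^((L - 90) / 5)
Compute exponent: (88.7 - 90) / 5 = -0.26
Compute 2^(-0.26) = 0.835088
T_allowed = 8 / 0.835088 = 9.579829 hours
Dose = (T / T_allowed) * 100
Dose = (4.5 / 9.579829) * 100 = 46.97

46.97 %


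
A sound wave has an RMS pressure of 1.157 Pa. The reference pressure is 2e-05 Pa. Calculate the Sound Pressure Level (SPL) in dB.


Given values:
  p = 1.157 Pa
  p_ref = 2e-05 Pa
Formula: SPL = 20 * log10(p / p_ref)
Compute ratio: p / p_ref = 1.157 / 2e-05 = 57850
Compute log10: log10(57850) = 4.762303
Multiply: SPL = 20 * 4.762303 = 95.25

95.25 dB


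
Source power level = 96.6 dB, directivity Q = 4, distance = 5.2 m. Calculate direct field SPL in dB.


Given values:
  Lw = 96.6 dB, Q = 4, r = 5.2 m
Formula: SPL = Lw + 10 * log10(Q / (4 * pi * r^2))
Compute 4 * pi * r^2 = 4 * pi * 5.2^2 = 339.7947
Compute Q / denom = 4 / 339.7947 = 0.01177181
Compute 10 * log10(0.01177181) = -19.2916
SPL = 96.6 + (-19.2916) = 77.31

77.31 dB


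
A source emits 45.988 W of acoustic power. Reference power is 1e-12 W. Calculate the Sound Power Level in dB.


Given values:
  W = 45.988 W
  W_ref = 1e-12 W
Formula: SWL = 10 * log10(W / W_ref)
Compute ratio: W / W_ref = 45988000000000
Compute log10: log10(45988000000000) = 13.662645
Multiply: SWL = 10 * 13.662645 = 136.63

136.63 dB


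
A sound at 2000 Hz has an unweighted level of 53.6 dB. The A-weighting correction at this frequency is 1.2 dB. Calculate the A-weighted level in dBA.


Given values:
  SPL = 53.6 dB
  A-weighting at 2000 Hz = 1.2 dB
Formula: L_A = SPL + A_weight
L_A = 53.6 + (1.2)
L_A = 54.8

54.8 dBA


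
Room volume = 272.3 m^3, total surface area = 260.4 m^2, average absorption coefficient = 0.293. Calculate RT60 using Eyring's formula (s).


Given values:
  V = 272.3 m^3, S = 260.4 m^2, alpha = 0.293
Formula: RT60 = 0.161 * V / (-S * ln(1 - alpha))
Compute ln(1 - 0.293) = ln(0.707) = -0.346725
Denominator: -260.4 * -0.346725 = 90.2872
Numerator: 0.161 * 272.3 = 43.8403
RT60 = 43.8403 / 90.2872 = 0.486

0.486 s


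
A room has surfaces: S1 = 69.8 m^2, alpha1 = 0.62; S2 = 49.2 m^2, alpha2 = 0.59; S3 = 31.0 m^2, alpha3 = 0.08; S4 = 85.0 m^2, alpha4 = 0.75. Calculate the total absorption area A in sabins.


Given surfaces:
  Surface 1: 69.8 * 0.62 = 43.276
  Surface 2: 49.2 * 0.59 = 29.028
  Surface 3: 31.0 * 0.08 = 2.48
  Surface 4: 85.0 * 0.75 = 63.75
Formula: A = sum(Si * alpha_i)
A = 43.276 + 29.028 + 2.48 + 63.75
A = 138.53

138.53 sabins


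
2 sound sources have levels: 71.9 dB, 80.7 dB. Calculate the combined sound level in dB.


Formula: L_total = 10 * log10( sum(10^(Li/10)) )
  Source 1: 10^(71.9/10) = 15488166.1891
  Source 2: 10^(80.7/10) = 117489755.494
Sum of linear values = 132977921.6831
L_total = 10 * log10(132977921.6831) = 81.24

81.24 dB


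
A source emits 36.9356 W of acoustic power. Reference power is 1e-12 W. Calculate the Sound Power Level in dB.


Given values:
  W = 36.9356 W
  W_ref = 1e-12 W
Formula: SWL = 10 * log10(W / W_ref)
Compute ratio: W / W_ref = 36935600000000
Compute log10: log10(36935600000000) = 13.567445
Multiply: SWL = 10 * 13.567445 = 135.67

135.67 dB


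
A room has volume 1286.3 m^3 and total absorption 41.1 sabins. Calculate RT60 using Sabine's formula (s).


Given values:
  V = 1286.3 m^3
  A = 41.1 sabins
Formula: RT60 = 0.161 * V / A
Numerator: 0.161 * 1286.3 = 207.0943
RT60 = 207.0943 / 41.1 = 5.039

5.039 s


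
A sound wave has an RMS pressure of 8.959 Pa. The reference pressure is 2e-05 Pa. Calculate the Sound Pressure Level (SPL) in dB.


Given values:
  p = 8.959 Pa
  p_ref = 2e-05 Pa
Formula: SPL = 20 * log10(p / p_ref)
Compute ratio: p / p_ref = 8.959 / 2e-05 = 447950
Compute log10: log10(447950) = 5.65123
Multiply: SPL = 20 * 5.65123 = 113.02

113.02 dB


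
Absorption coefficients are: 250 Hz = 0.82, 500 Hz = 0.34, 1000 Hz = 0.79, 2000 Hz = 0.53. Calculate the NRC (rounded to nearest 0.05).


Given values:
  a_250 = 0.82, a_500 = 0.34
  a_1000 = 0.79, a_2000 = 0.53
Formula: NRC = (a250 + a500 + a1000 + a2000) / 4
Sum = 0.82 + 0.34 + 0.79 + 0.53 = 2.48
NRC = 2.48 / 4 = 0.62
Rounded to nearest 0.05: 0.6

0.6


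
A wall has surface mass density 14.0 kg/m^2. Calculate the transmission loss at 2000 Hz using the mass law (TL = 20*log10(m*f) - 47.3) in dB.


Given values:
  m = 14.0 kg/m^2, f = 2000 Hz
Formula: TL = 20 * log10(m * f) - 47.3
Compute m * f = 14.0 * 2000 = 28000.0
Compute log10(28000.0) = 4.447158
Compute 20 * 4.447158 = 88.9432
TL = 88.9432 - 47.3 = 41.64

41.64 dB


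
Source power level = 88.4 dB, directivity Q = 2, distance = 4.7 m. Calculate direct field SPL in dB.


Given values:
  Lw = 88.4 dB, Q = 2, r = 4.7 m
Formula: SPL = Lw + 10 * log10(Q / (4 * pi * r^2))
Compute 4 * pi * r^2 = 4 * pi * 4.7^2 = 277.5911
Compute Q / denom = 2 / 277.5911 = 0.00720484
Compute 10 * log10(0.00720484) = -21.4238
SPL = 88.4 + (-21.4238) = 66.98

66.98 dB


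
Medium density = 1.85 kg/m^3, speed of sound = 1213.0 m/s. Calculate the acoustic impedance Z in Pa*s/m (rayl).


Given values:
  rho = 1.85 kg/m^3
  c = 1213.0 m/s
Formula: Z = rho * c
Z = 1.85 * 1213.0
Z = 2244.05

2244.05 rayl


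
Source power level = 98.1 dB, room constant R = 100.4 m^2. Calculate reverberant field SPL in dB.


Given values:
  Lw = 98.1 dB, R = 100.4 m^2
Formula: SPL = Lw + 10 * log10(4 / R)
Compute 4 / R = 4 / 100.4 = 0.039841
Compute 10 * log10(0.039841) = -13.9967
SPL = 98.1 + (-13.9967) = 84.1

84.1 dB


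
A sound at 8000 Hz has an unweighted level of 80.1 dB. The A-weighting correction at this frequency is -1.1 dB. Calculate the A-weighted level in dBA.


Given values:
  SPL = 80.1 dB
  A-weighting at 8000 Hz = -1.1 dB
Formula: L_A = SPL + A_weight
L_A = 80.1 + (-1.1)
L_A = 79.0

79.0 dBA


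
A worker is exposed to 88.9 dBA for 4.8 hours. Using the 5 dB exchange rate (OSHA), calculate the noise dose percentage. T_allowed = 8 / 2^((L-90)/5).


Given values:
  L = 88.9 dBA, T = 4.8 hours
Formula: T_allowed = 8 / 2^((L - 90) / 5)
Compute exponent: (88.9 - 90) / 5 = -0.22
Compute 2^(-0.22) = 0.858565
T_allowed = 8 / 0.858565 = 9.317873 hours
Dose = (T / T_allowed) * 100
Dose = (4.8 / 9.317873) * 100 = 51.51

51.51 %


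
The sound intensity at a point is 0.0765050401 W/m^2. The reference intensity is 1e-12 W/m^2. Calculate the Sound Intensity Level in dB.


Given values:
  I = 0.0765050401 W/m^2
  I_ref = 1e-12 W/m^2
Formula: SIL = 10 * log10(I / I_ref)
Compute ratio: I / I_ref = 76505040100
Compute log10: log10(76505040100) = 10.88369
Multiply: SIL = 10 * 10.88369 = 108.84

108.84 dB


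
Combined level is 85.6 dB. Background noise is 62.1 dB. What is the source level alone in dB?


Given values:
  L_total = 85.6 dB, L_bg = 62.1 dB
Formula: L_source = 10 * log10(10^(L_total/10) - 10^(L_bg/10))
Convert to linear:
  10^(85.6/10) = 363078054.7701
  10^(62.1/10) = 1621810.0974
Difference: 363078054.7701 - 1621810.0974 = 361456244.6727
L_source = 10 * log10(361456244.6727) = 85.58

85.58 dB


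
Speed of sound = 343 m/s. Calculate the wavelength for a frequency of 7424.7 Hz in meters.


Given values:
  c = 343 m/s, f = 7424.7 Hz
Formula: lambda = c / f
lambda = 343 / 7424.7
lambda = 0.0462

0.0462 m


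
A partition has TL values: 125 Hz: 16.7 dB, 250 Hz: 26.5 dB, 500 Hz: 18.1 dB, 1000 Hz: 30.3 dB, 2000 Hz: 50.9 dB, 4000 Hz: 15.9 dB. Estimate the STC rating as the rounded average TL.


Given TL values at each frequency:
  125 Hz: 16.7 dB
  250 Hz: 26.5 dB
  500 Hz: 18.1 dB
  1000 Hz: 30.3 dB
  2000 Hz: 50.9 dB
  4000 Hz: 15.9 dB
Formula: STC ~ round(average of TL values)
Sum = 16.7 + 26.5 + 18.1 + 30.3 + 50.9 + 15.9 = 158.4
Average = 158.4 / 6 = 26.4
Rounded: 26

26


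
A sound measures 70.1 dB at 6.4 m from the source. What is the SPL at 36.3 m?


Given values:
  SPL1 = 70.1 dB, r1 = 6.4 m, r2 = 36.3 m
Formula: SPL2 = SPL1 - 20 * log10(r2 / r1)
Compute ratio: r2 / r1 = 36.3 / 6.4 = 5.6719
Compute log10: log10(5.6719) = 0.753729
Compute drop: 20 * 0.753729 = 15.0746
SPL2 = 70.1 - 15.0746 = 55.03

55.03 dB


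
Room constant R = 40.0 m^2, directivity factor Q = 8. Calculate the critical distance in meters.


Given values:
  R = 40.0 m^2, Q = 8
Formula: d_c = 0.141 * sqrt(Q * R)
Compute Q * R = 8 * 40.0 = 320.0
Compute sqrt(320.0) = 17.8885
d_c = 0.141 * 17.8885 = 2.522

2.522 m


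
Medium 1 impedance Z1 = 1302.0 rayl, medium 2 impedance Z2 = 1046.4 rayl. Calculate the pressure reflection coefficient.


Given values:
  Z1 = 1302.0 rayl, Z2 = 1046.4 rayl
Formula: R = (Z2 - Z1) / (Z2 + Z1)
Numerator: Z2 - Z1 = 1046.4 - 1302.0 = -255.6
Denominator: Z2 + Z1 = 1046.4 + 1302.0 = 2348.4
R = -255.6 / 2348.4 = -0.1088

-0.1088


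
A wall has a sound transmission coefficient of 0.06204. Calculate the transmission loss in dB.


Given values:
  tau = 0.06204
Formula: TL = 10 * log10(1 / tau)
Compute 1 / tau = 1 / 0.06204 = 16.1186
Compute log10(16.1186) = 1.207327
TL = 10 * 1.207327 = 12.07

12.07 dB


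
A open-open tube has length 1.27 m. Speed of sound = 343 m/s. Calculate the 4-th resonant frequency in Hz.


Given values:
  Tube type: open-open, L = 1.27 m, c = 343 m/s, n = 4
Formula: f_n = n * c / (2 * L)
Compute 2 * L = 2 * 1.27 = 2.54
f = 4 * 343 / 2.54
f = 540.16

540.16 Hz


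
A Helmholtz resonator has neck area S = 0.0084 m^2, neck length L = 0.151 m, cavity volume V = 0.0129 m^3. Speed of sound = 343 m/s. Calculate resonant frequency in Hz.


Given values:
  S = 0.0084 m^2, L = 0.151 m, V = 0.0129 m^3, c = 343 m/s
Formula: f = (c / (2*pi)) * sqrt(S / (V * L))
Compute V * L = 0.0129 * 0.151 = 0.0019479
Compute S / (V * L) = 0.0084 / 0.0019479 = 4.3123
Compute sqrt(4.3123) = 2.076608
Compute c / (2*pi) = 343 / 6.283185 = 54.590148
f = 54.590148 * 2.076608 = 113.36

113.36 Hz


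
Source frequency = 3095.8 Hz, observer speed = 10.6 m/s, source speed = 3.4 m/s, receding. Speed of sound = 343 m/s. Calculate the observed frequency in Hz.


Given values:
  f_s = 3095.8 Hz, v_o = 10.6 m/s, v_s = 3.4 m/s
  Direction: receding
Formula: f_o = f_s * (c - v_o) / (c + v_s)
Numerator: c - v_o = 343 - 10.6 = 332.4
Denominator: c + v_s = 343 + 3.4 = 346.4
f_o = 3095.8 * 332.4 / 346.4 = 2970.68

2970.68 Hz


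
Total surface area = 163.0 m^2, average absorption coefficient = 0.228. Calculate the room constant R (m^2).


Given values:
  S = 163.0 m^2, alpha = 0.228
Formula: R = S * alpha / (1 - alpha)
Numerator: 163.0 * 0.228 = 37.164
Denominator: 1 - 0.228 = 0.772
R = 37.164 / 0.772 = 48.14

48.14 m^2


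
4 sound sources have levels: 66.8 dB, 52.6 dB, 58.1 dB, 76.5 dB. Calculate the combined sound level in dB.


Formula: L_total = 10 * log10( sum(10^(Li/10)) )
  Source 1: 10^(66.8/10) = 4786300.9232
  Source 2: 10^(52.6/10) = 181970.0859
  Source 3: 10^(58.1/10) = 645654.229
  Source 4: 10^(76.5/10) = 44668359.2151
Sum of linear values = 50282284.4532
L_total = 10 * log10(50282284.4532) = 77.01

77.01 dB


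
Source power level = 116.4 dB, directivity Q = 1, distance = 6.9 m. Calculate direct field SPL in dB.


Given values:
  Lw = 116.4 dB, Q = 1, r = 6.9 m
Formula: SPL = Lw + 10 * log10(Q / (4 * pi * r^2))
Compute 4 * pi * r^2 = 4 * pi * 6.9^2 = 598.2849
Compute Q / denom = 1 / 598.2849 = 0.00167144
Compute 10 * log10(0.00167144) = -27.7691
SPL = 116.4 + (-27.7691) = 88.63

88.63 dB


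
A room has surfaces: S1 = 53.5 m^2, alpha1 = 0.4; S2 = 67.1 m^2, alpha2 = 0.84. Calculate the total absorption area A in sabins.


Given surfaces:
  Surface 1: 53.5 * 0.4 = 21.4
  Surface 2: 67.1 * 0.84 = 56.364
Formula: A = sum(Si * alpha_i)
A = 21.4 + 56.364
A = 77.76

77.76 sabins


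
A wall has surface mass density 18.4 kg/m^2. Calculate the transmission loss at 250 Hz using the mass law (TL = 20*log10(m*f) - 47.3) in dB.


Given values:
  m = 18.4 kg/m^2, f = 250 Hz
Formula: TL = 20 * log10(m * f) - 47.3
Compute m * f = 18.4 * 250 = 4600.0
Compute log10(4600.0) = 3.662758
Compute 20 * 3.662758 = 73.2552
TL = 73.2552 - 47.3 = 25.96

25.96 dB


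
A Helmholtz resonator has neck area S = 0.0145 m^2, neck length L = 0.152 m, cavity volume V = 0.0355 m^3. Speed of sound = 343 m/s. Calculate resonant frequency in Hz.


Given values:
  S = 0.0145 m^2, L = 0.152 m, V = 0.0355 m^3, c = 343 m/s
Formula: f = (c / (2*pi)) * sqrt(S / (V * L))
Compute V * L = 0.0355 * 0.152 = 0.005396
Compute S / (V * L) = 0.0145 / 0.005396 = 2.6872
Compute sqrt(2.6872) = 1.639268
Compute c / (2*pi) = 343 / 6.283185 = 54.590148
f = 54.590148 * 1.639268 = 89.49

89.49 Hz


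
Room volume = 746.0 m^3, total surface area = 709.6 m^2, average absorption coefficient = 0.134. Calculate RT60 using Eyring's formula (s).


Given values:
  V = 746.0 m^3, S = 709.6 m^2, alpha = 0.134
Formula: RT60 = 0.161 * V / (-S * ln(1 - alpha))
Compute ln(1 - 0.134) = ln(0.866) = -0.14387
Denominator: -709.6 * -0.14387 = 102.0902
Numerator: 0.161 * 746.0 = 120.106
RT60 = 120.106 / 102.0902 = 1.176

1.176 s


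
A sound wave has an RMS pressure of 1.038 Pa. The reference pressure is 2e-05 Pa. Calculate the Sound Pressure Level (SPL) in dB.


Given values:
  p = 1.038 Pa
  p_ref = 2e-05 Pa
Formula: SPL = 20 * log10(p / p_ref)
Compute ratio: p / p_ref = 1.038 / 2e-05 = 51900
Compute log10: log10(51900) = 4.715167
Multiply: SPL = 20 * 4.715167 = 94.3

94.3 dB


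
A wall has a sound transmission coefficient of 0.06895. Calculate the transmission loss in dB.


Given values:
  tau = 0.06895
Formula: TL = 10 * log10(1 / tau)
Compute 1 / tau = 1 / 0.06895 = 14.5033
Compute log10(14.5033) = 1.161467
TL = 10 * 1.161467 = 11.61

11.61 dB


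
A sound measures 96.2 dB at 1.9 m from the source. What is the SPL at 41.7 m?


Given values:
  SPL1 = 96.2 dB, r1 = 1.9 m, r2 = 41.7 m
Formula: SPL2 = SPL1 - 20 * log10(r2 / r1)
Compute ratio: r2 / r1 = 41.7 / 1.9 = 21.9474
Compute log10: log10(21.9474) = 1.341383
Compute drop: 20 * 1.341383 = 26.8277
SPL2 = 96.2 - 26.8277 = 69.37

69.37 dB


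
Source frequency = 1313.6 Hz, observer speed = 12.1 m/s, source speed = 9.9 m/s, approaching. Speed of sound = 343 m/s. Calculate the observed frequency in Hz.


Given values:
  f_s = 1313.6 Hz, v_o = 12.1 m/s, v_s = 9.9 m/s
  Direction: approaching
Formula: f_o = f_s * (c + v_o) / (c - v_s)
Numerator: c + v_o = 343 + 12.1 = 355.1
Denominator: c - v_s = 343 - 9.9 = 333.1
f_o = 1313.6 * 355.1 / 333.1 = 1400.36

1400.36 Hz


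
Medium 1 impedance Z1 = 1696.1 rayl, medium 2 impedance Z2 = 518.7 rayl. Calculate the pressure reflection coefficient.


Given values:
  Z1 = 1696.1 rayl, Z2 = 518.7 rayl
Formula: R = (Z2 - Z1) / (Z2 + Z1)
Numerator: Z2 - Z1 = 518.7 - 1696.1 = -1177.4
Denominator: Z2 + Z1 = 518.7 + 1696.1 = 2214.8
R = -1177.4 / 2214.8 = -0.5316

-0.5316
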